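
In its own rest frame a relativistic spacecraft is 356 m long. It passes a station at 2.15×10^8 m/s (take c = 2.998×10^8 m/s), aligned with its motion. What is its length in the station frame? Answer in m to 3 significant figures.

β = v/c = 2.15×10^8 / 2.998×10^8 = 0.71714
γ = 1/√(1 − 0.71714²) = 1.4349
Length contraction: L = L₀/γ = 356/1.4349 = 248 m

L ≈ 248 m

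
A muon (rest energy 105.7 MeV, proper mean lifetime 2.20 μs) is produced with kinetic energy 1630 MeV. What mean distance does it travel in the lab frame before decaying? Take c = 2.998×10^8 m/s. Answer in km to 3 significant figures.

d ≈ 10.8 km

γ = 1 + K/(m₀c²) = 1 + 1630/105.7 = 16.421
β = √(1 − 1/γ²) = 0.99814
Dilated lifetime: γτ₀ = 16.421 × 2.20 μs = 36.126 μs
d = βc·γτ₀ = 0.99814 × (2.998×10^8 m/s) × 3.6126×10^-5 s = 10.8 km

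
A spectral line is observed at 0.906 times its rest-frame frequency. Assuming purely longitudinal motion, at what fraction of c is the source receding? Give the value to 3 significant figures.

f_obs/f_src = √((1−β)/(1+β)) = 0.906  ⇒  (1−β)/(1+β) = 0.82084
β = |1 − D²|/(1 + D²) = |1 − 0.82084|/(1 + 0.82084) = 0.0984

β ≈ 0.0984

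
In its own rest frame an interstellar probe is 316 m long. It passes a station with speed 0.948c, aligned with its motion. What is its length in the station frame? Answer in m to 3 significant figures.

L ≈ 101 m

γ = 1/√(1 − 0.948²) = 3.1420
Length contraction: L = L₀/γ = 316/3.1420 = 101 m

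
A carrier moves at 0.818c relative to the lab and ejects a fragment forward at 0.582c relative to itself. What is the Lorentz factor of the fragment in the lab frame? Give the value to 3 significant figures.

γ ≈ 3.16

u_lab = (0.582 + 0.818)/(1 + 0.582×0.818) = 1.400/1.47608 = 0.948461
γ = 1/√(1 − 0.948461²) = 3.16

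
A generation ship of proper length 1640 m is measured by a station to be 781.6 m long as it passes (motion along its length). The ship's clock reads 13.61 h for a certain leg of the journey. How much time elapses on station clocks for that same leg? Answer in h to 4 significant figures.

Length contraction ⇒ γ = L₀/L = 1640/781.6 = 2.09826
Time dilation: Δt = γτ₀ = 2.09826 × 13.61 h = 28.56 h

Δt ≈ 28.56 h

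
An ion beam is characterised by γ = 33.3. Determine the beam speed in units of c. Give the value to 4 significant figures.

β ≈ 0.9995

β = √(1 − 1/γ²) = √(1 − 1/33.3²) = √(0.999098) = 0.9995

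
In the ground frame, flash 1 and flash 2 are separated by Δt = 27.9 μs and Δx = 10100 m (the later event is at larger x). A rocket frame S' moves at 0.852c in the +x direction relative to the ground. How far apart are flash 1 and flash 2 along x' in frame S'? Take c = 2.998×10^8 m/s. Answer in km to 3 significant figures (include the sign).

γ = 1/√(1 − 0.852²) = 1.9101
Δx' = γ(Δx − vΔt) = 1.9101 × (10100 m − 0.852×(2.998×10^8 m/s)×27.9×10^-6 s)
= 1.9101 × (2973.5 m) = 5.68 km

Δx' ≈ 5.68 km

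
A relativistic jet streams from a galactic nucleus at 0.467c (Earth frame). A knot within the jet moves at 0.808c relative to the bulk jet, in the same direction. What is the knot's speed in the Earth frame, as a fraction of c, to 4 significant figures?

u ≈ 0.9257c

Relativistic velocity addition: u = (u' + v)/(1 + u'v/c²)
= (0.808 + 0.467)/(1 + 0.808×0.467) = 1.275/1.37734 = 0.9257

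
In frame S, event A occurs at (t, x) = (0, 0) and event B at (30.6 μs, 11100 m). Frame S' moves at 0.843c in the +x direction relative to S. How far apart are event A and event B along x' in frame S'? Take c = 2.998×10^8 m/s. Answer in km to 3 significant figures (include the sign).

Δx' ≈ 6.26 km

γ = 1/√(1 − 0.843²) = 1.8590
Δx' = γ(Δx − vΔt) = 1.8590 × (11100 m − 0.843×(2.998×10^8 m/s)×30.6×10^-6 s)
= 1.8590 × (3366.4 m) = 6.26 km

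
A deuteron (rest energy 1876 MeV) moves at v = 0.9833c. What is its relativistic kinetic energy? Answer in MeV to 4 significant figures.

γ = 1/√(1 − 0.9833²) = 5.49475
K = (γ − 1)m₀c² = (5.49475 − 1) × 1876 MeV = 4.49475 × 1876 MeV = 8432 MeV

K ≈ 8432 MeV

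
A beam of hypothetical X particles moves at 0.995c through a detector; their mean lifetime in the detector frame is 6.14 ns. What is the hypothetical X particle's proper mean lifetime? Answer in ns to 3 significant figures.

γ = 1/√(1 − 0.995²) = 10.013
Proper time: τ₀ = Δt/γ = 6.14/10.013 = 0.613 ns

τ₀ ≈ 0.613 ns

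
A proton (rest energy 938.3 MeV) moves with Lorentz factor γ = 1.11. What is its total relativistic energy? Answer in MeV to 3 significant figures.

γ = 1.11 (given)
E = γm₀c² = 1.11 × 938.3 MeV = 1040 MeV

E ≈ 1040 MeV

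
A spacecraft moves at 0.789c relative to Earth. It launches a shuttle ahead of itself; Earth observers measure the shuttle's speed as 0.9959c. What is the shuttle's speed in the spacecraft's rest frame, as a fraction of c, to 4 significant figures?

Inverse velocity addition: u' = (u − v)/(1 − uv/c²)
= (0.9959 − 0.789)/(1 − 0.9959×0.789) = 0.2069/0.214235 = 0.9658

u' ≈ 0.9658c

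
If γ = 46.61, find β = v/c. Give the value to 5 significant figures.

β ≈ 0.99977

β = √(1 − 1/γ²) = √(1 − 1/46.61²) = √(0.9995397) = 0.99977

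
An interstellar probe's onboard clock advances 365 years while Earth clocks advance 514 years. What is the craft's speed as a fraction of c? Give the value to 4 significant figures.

γ = Δt/τ₀ = 514/365 = 1.40822
β = √(1 − 1/γ²) = √(1 − 1/1.40822²) = 0.7041

β ≈ 0.7041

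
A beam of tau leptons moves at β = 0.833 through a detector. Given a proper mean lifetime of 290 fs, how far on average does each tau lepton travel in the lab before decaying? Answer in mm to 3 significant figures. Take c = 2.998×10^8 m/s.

d ≈ 0.131 mm

γ = 1/√(1 − 0.833²) = 1.8074
Dilated lifetime: Δt = γτ₀ = 1.8074 × 290 fs = 524.15 fs
d = vΔt = 0.833c × 524.15 fs = 2.4973×10^8 m/s × 5.2415×10^-13 s = 0.131 mm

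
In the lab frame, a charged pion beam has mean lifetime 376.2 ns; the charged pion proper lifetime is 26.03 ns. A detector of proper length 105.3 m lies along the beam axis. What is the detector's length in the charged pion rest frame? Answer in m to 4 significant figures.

L ≈ 7.286 m

Time dilation ⇒ γ = Δt/τ₀ = 376.2/26.03 = 14.4526
Length contraction: L = L₀/γ = 105.3/14.4526 = 7.286 m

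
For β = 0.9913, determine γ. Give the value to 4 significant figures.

γ ≈ 7.598

γ = 1/√(1 − β²) = 1/√(1 − 0.9913²) = 1/√(0.0173243) = 7.598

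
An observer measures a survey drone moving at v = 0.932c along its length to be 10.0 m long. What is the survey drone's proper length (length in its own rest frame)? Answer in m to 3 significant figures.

γ = 1/√(1 − 0.932²) = 2.7589
L₀ = γL = 2.7589 × 10.0 = 27.6 m

L₀ ≈ 27.6 m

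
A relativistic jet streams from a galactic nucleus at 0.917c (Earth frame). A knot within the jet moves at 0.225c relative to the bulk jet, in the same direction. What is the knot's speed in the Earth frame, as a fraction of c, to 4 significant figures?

Relativistic velocity addition: u = (u' + v)/(1 + u'v/c²)
= (0.225 + 0.917)/(1 + 0.225×0.917) = 1.142/1.20633 = 0.9467

u ≈ 0.9467c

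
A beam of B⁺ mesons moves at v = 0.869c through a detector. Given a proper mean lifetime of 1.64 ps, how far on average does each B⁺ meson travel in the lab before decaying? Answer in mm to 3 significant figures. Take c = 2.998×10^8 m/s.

d ≈ 0.863 mm

γ = 1/√(1 − 0.869²) = 2.0210
Dilated lifetime: Δt = γτ₀ = 2.0210 × 1.64 ps = 3.3144 ps
d = vΔt = 0.869c × 3.3144 ps = 2.6053×10^8 m/s × 3.3144×10^-12 s = 0.863 mm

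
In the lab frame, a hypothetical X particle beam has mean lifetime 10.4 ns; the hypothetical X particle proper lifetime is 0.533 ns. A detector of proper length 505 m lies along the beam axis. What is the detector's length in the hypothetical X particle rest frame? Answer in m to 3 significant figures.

L ≈ 25.9 m

Time dilation ⇒ γ = Δt/τ₀ = 10.4/0.533 = 19.512
Length contraction: L = L₀/γ = 505/19.512 = 25.9 m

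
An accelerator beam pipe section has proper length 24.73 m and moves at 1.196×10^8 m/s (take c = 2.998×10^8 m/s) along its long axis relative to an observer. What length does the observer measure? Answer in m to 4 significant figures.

β = v/c = 1.196×10^8 / 2.998×10^8 = 0.398933
γ = 1/√(1 − 0.398933²) = 1.09054
Length contraction: L = L₀/γ = 24.73/1.09054 = 22.68 m

L ≈ 22.68 m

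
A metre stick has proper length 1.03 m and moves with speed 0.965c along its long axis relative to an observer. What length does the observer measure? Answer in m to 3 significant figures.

γ = 1/√(1 − 0.965²) = 3.8132
Length contraction: L = L₀/γ = 1.03/3.8132 = 0.270 m

L ≈ 0.270 m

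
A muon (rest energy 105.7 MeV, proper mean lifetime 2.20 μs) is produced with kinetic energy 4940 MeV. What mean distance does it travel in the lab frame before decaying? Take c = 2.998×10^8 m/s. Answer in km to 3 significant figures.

d ≈ 31.5 km

γ = 1 + K/(m₀c²) = 1 + 4940/105.7 = 47.736
β = √(1 − 1/γ²) = 0.99978
Dilated lifetime: γτ₀ = 47.736 × 2.20 μs = 105.02 μs
d = βc·γτ₀ = 0.99978 × (2.998×10^8 m/s) × 0.00010502 s = 31.5 km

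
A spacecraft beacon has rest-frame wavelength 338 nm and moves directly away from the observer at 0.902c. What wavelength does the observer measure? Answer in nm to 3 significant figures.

Relativistic Doppler: λ_obs = λ_src √((1+β)/(1−β))
= 338 × √(1.9020/0.098000) = 338 × 4.4055 = 1490 nm

λ_obs ≈ 1490 nm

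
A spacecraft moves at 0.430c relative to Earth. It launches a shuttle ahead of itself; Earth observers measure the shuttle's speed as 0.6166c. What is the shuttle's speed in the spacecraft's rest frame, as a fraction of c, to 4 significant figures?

u' ≈ 0.2539c

Inverse velocity addition: u' = (u − v)/(1 − uv/c²)
= (0.6166 − 0.430)/(1 − 0.6166×0.430) = 0.1866/0.734862 = 0.2539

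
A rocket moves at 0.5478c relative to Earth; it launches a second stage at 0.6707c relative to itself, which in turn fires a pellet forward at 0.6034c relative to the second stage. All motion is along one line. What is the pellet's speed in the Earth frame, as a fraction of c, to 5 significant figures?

u ≈ 0.97191c

Compose boost 2: (0.6707 + 0.5478)/(1 + 0.6707×0.5478) = 1.2185/1.367409 = 0.8911010
Compose boost 3: (0.6034 + 0.8911010)/(1 + 0.6034×0.8911010) = 1.494501/1.537690 = 0.97191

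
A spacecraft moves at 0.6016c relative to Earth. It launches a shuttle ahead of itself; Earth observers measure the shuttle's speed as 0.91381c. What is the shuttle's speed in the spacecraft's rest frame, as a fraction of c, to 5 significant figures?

u' ≈ 0.69341c

Inverse velocity addition: u' = (u − v)/(1 − uv/c²)
= (0.91381 − 0.6016)/(1 − 0.91381×0.6016) = 0.31221/0.4502519 = 0.69341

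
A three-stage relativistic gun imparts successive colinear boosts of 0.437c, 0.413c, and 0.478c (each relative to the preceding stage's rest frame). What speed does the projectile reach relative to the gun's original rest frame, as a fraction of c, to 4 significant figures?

Compose boost 2: (0.413 + 0.437)/(1 + 0.413×0.437) = 0.8500/1.18048 = 0.720045
Compose boost 3: (0.478 + 0.720045)/(1 + 0.478×0.720045) = 1.19805/1.34418 = 0.8913

u ≈ 0.8913c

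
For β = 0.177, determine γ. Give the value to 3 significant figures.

γ ≈ 1.02

γ = 1/√(1 − β²) = 1/√(1 − 0.177²) = 1/√(0.96867) = 1.02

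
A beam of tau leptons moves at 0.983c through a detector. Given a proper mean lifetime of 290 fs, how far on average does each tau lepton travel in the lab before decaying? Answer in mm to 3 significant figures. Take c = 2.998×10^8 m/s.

d ≈ 0.465 mm

γ = 1/√(1 − 0.983²) = 5.4465
Dilated lifetime: Δt = γτ₀ = 5.4465 × 290 fs = 1579.5 fs
d = vΔt = 0.983c × 1579.5 fs = 2.9470×10^8 m/s × 1.5795×10^-12 s = 0.465 mm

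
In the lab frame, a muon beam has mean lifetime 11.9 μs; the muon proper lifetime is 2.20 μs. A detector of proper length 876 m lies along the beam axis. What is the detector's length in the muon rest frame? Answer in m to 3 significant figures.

Time dilation ⇒ γ = Δt/τ₀ = 11.9/2.20 = 5.4091
Length contraction: L = L₀/γ = 876/5.4091 = 162 m

L ≈ 162 m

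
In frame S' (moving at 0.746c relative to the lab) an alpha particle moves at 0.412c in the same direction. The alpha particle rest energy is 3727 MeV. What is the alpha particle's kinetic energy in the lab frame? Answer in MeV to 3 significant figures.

K ≈ 4300 MeV

u_lab = (0.412 + 0.746)/(1 + 0.412×0.746) = 0.885760
γ = 1/√(1 − 0.885760²) = 2.1545
K = (γ − 1)m₀c² = (2.1545 − 1) × 3727 = 1.1545 × 3727 = 4300 MeV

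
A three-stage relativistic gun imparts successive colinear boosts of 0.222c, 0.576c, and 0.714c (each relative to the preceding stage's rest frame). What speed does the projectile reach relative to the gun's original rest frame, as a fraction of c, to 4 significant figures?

Compose boost 2: (0.576 + 0.222)/(1 + 0.576×0.222) = 0.7980/1.12787 = 0.707527
Compose boost 3: (0.714 + 0.707527)/(1 + 0.714×0.707527) = 1.42153/1.50517 = 0.9444

u ≈ 0.9444c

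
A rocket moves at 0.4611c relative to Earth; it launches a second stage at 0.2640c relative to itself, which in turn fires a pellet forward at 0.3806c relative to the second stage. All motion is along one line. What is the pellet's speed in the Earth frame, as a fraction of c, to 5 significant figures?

Compose boost 2: (0.2640 + 0.4611)/(1 + 0.2640×0.4611) = 0.72510/1.121730 = 0.6464120
Compose boost 3: (0.3806 + 0.6464120)/(1 + 0.3806×0.6464120) = 1.027012/1.246024 = 0.82423

u ≈ 0.82423c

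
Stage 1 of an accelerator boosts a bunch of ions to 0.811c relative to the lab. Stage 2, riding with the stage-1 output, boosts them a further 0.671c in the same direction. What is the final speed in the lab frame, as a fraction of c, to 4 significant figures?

u ≈ 0.9597c

Compose boost 2: (0.671 + 0.811)/(1 + 0.671×0.811) = 1.482/1.54418 = 0.9597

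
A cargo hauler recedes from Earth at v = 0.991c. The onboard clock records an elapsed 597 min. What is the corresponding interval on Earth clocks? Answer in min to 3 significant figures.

Δt ≈ 4460 min

γ = 1/√(1 − 0.991²) = 7.4704
Time dilation: Δt = γτ₀ = 7.4704 × 597 min = 4460 min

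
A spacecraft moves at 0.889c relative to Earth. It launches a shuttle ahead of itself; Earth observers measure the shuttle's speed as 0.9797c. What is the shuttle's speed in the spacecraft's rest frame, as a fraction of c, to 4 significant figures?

u' ≈ 0.7028c

Inverse velocity addition: u' = (u − v)/(1 − uv/c²)
= (0.9797 − 0.889)/(1 − 0.9797×0.889) = 0.09070/0.129047 = 0.7028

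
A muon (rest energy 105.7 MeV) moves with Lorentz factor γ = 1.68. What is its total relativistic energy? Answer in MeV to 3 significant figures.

E ≈ 178 MeV

γ = 1.68 (given)
E = γm₀c² = 1.68 × 105.7 MeV = 178 MeV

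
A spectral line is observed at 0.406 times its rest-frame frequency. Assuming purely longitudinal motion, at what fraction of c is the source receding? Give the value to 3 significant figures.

f_obs/f_src = √((1−β)/(1+β)) = 0.406  ⇒  (1−β)/(1+β) = 0.16484
β = |1 − D²|/(1 + D²) = |1 − 0.16484|/(1 + 0.16484) = 0.717

β ≈ 0.717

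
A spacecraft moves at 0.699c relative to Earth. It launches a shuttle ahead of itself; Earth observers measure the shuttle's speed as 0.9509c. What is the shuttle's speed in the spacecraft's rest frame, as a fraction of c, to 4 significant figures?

u' ≈ 0.7512c

Inverse velocity addition: u' = (u − v)/(1 − uv/c²)
= (0.9509 − 0.699)/(1 − 0.9509×0.699) = 0.2519/0.335321 = 0.7512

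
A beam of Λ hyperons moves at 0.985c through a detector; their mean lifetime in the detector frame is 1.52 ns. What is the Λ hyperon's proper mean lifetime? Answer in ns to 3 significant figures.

τ₀ ≈ 0.262 ns

γ = 1/√(1 − 0.985²) = 5.7953
Proper time: τ₀ = Δt/γ = 1.52/5.7953 = 0.262 ns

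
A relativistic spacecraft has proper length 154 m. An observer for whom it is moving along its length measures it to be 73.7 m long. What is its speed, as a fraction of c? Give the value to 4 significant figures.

γ = L₀/L = 154/73.7 = 2.08955
β = √(1 − 1/γ²) = 0.8780

β ≈ 0.8780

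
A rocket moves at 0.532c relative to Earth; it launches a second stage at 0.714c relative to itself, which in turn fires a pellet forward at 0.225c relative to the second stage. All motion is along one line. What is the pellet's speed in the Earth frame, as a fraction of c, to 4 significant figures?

Compose boost 2: (0.714 + 0.532)/(1 + 0.714×0.532) = 1.246/1.37985 = 0.902998
Compose boost 3: (0.225 + 0.902998)/(1 + 0.225×0.902998) = 1.12800/1.20317 = 0.9375

u ≈ 0.9375c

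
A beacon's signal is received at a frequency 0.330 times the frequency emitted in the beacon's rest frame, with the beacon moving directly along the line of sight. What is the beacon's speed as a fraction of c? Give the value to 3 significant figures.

f_obs/f_src = √((1−β)/(1+β)) = 0.330  ⇒  (1−β)/(1+β) = 0.10890
β = |1 − D²|/(1 + D²) = |1 − 0.10890|/(1 + 0.10890) = 0.804

β ≈ 0.804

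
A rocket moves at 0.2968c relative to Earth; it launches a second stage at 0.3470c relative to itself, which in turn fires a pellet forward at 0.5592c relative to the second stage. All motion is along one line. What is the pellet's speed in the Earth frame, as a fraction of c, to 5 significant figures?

u ≈ 0.86165c

Compose boost 2: (0.3470 + 0.2968)/(1 + 0.3470×0.2968) = 0.64380/1.102990 = 0.5836864
Compose boost 3: (0.5592 + 0.5836864)/(1 + 0.5592×0.5836864) = 1.142886/1.326397 = 0.86165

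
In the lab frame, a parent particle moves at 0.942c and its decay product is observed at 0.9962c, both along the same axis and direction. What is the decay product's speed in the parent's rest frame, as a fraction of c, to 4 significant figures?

Inverse velocity addition: u' = (u − v)/(1 − uv/c²)
= (0.9962 − 0.942)/(1 − 0.9962×0.942) = 0.05420/0.0615796 = 0.8802

u' ≈ 0.8802c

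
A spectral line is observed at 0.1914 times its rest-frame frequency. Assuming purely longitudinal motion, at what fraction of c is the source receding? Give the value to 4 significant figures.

β ≈ 0.9293

f_obs/f_src = √((1−β)/(1+β)) = 0.1914  ⇒  (1−β)/(1+β) = 0.0366340
β = |1 − D²|/(1 + D²) = |1 − 0.0366340|/(1 + 0.0366340) = 0.9293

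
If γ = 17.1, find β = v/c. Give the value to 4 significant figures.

β = √(1 − 1/γ²) = √(1 − 1/17.1²) = √(0.996580) = 0.9983

β ≈ 0.9983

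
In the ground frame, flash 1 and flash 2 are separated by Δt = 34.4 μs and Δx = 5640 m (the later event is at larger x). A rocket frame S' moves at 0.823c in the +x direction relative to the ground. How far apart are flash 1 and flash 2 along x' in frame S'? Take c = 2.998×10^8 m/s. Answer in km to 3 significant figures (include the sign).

Δx' ≈ -5.01 km

γ = 1/√(1 − 0.823²) = 1.7604
Δx' = γ(Δx − vΔt) = 1.7604 × (5640 m − 0.823×(2.998×10^8 m/s)×34.4×10^-6 s)
= 1.7604 × (-2847.7 m) = -5.01 km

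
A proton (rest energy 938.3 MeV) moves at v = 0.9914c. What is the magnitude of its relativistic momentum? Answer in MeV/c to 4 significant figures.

p ≈ 7108 MeV/c

γ = 1/√(1 − 0.9914²) = 7.64138
p = γβm₀c = 7.64138 × 0.9914 × 938.3 MeV/c = 7108 MeV/c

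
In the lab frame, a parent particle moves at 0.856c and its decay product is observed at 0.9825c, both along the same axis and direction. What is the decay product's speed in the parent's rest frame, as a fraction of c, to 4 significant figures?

u' ≈ 0.7957c

Inverse velocity addition: u' = (u − v)/(1 − uv/c²)
= (0.9825 − 0.856)/(1 − 0.9825×0.856) = 0.1265/0.158980 = 0.7957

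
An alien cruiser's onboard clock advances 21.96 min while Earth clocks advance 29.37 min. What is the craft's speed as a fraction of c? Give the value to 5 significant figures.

γ = Δt/τ₀ = 29.37/21.96 = 1.337432
β = √(1 − 1/γ²) = √(1 − 1/1.337432²) = 0.66403

β ≈ 0.66403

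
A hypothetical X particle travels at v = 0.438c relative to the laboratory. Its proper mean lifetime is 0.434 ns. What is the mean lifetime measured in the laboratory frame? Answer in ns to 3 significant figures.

γ = 1/√(1 − 0.438²) = 1.1124
Time dilation: Δt = γτ₀ = 1.1124 × 0.434 ns = 0.483 ns

Δt ≈ 0.483 ns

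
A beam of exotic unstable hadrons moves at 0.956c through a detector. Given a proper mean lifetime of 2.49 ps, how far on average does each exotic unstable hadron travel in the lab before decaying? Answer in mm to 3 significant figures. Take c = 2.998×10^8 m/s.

d ≈ 2.43 mm

γ = 1/√(1 − 0.956²) = 3.4087
Dilated lifetime: Δt = γτ₀ = 3.4087 × 2.49 ps = 8.4877 ps
d = vΔt = 0.956c × 8.4877 ps = 2.8661×10^8 m/s × 8.4877×10^-12 s = 2.43 mm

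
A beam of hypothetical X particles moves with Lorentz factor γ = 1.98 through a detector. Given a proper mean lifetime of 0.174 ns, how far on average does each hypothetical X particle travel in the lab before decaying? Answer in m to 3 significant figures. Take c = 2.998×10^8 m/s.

d ≈ 0.0891 m

β = √(1 − 1/γ²) = √(1 − 1/1.98²) = 0.86309
Dilated lifetime: Δt = γτ₀ = 1.98 × 0.174 ns = 0.34452 ns
d = vΔt = 0.86309c × 0.34452 ns = 2.5875×10^8 m/s × 3.4452×10^-10 s = 0.0891 m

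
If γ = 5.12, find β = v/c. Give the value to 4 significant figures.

β = √(1 − 1/γ²) = √(1 − 1/5.12²) = √(0.961853) = 0.9807

β ≈ 0.9807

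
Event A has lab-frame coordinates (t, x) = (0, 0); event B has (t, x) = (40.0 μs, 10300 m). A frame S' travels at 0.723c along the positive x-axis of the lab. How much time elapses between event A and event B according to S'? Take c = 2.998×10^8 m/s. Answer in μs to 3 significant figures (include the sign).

γ = 1/√(1 − 0.723²) = 1.4475
Δt' = γ(Δt − vΔx/c²) = 1.4475 × (40.0 μs − 0.723×10300 m / (2.998×10^8 m/s))
= 1.4475 × (15.160 μs) = 21.9 μs

Δt' ≈ 21.9 μs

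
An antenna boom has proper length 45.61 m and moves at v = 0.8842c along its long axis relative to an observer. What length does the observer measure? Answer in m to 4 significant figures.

γ = 1/√(1 − 0.8842²) = 2.14083
Length contraction: L = L₀/γ = 45.61/2.14083 = 21.30 m

L ≈ 21.30 m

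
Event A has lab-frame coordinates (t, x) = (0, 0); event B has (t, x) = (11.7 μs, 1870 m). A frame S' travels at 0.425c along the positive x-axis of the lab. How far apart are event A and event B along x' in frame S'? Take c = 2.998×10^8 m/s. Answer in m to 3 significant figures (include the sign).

Δx' ≈ 419 m

γ = 1/√(1 − 0.425²) = 1.1047
Δx' = γ(Δx − vΔt) = 1.1047 × (1870 m − 0.425×(2.998×10^8 m/s)×11.7×10^-6 s)
= 1.1047 × (379.24 m) = 419 m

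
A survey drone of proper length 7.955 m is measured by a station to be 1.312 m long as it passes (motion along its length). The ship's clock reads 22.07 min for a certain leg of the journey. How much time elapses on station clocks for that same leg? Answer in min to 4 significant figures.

Δt ≈ 133.8 min

Length contraction ⇒ γ = L₀/L = 7.955/1.312 = 6.06326
Time dilation: Δt = γτ₀ = 6.06326 × 22.07 min = 133.8 min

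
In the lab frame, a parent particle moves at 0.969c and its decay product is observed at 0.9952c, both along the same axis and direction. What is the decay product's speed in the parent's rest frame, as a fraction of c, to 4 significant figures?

u' ≈ 0.7349c

Inverse velocity addition: u' = (u − v)/(1 − uv/c²)
= (0.9952 − 0.969)/(1 − 0.9952×0.969) = 0.02620/0.0356512 = 0.7349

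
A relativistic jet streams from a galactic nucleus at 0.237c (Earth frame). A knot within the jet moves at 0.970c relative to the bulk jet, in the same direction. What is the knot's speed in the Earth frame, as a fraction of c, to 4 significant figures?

Relativistic velocity addition: u = (u' + v)/(1 + u'v/c²)
= (0.970 + 0.237)/(1 + 0.970×0.237) = 1.207/1.22989 = 0.9814

u ≈ 0.9814c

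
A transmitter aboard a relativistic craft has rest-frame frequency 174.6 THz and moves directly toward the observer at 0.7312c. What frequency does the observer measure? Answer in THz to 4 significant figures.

f_obs ≈ 443.1 THz

Relativistic Doppler: f_obs = f_src √((1+β)/(1−β))
= 174.6 × √(1.73120/0.268800) = 174.6 × 2.53781 = 443.1 THz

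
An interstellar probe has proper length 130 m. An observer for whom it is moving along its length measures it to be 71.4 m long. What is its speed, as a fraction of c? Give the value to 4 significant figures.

γ = L₀/L = 130/71.4 = 1.82073
β = √(1 − 1/γ²) = 0.8357

β ≈ 0.8357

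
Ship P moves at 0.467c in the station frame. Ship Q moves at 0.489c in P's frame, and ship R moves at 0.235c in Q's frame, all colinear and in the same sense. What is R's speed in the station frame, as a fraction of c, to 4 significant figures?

Compose boost 2: (0.489 + 0.467)/(1 + 0.489×0.467) = 0.9560/1.22836 = 0.778272
Compose boost 3: (0.235 + 0.778272)/(1 + 0.235×0.778272) = 1.01327/1.18289 = 0.8566

u ≈ 0.8566c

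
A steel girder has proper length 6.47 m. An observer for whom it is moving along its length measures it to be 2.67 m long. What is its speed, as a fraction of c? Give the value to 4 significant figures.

β ≈ 0.9109

γ = L₀/L = 6.47/2.67 = 2.42322
β = √(1 − 1/γ²) = 0.9109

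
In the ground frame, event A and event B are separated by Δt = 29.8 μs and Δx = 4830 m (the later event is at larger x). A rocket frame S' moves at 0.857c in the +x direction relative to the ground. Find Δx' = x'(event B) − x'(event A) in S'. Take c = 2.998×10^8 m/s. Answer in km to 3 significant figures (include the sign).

γ = 1/√(1 − 0.857²) = 1.9406
Δx' = γ(Δx − vΔt) = 1.9406 × (4830 m − 0.857×(2.998×10^8 m/s)×29.8×10^-6 s)
= 1.9406 × (-2826.5 m) = -5.48 km

Δx' ≈ -5.48 km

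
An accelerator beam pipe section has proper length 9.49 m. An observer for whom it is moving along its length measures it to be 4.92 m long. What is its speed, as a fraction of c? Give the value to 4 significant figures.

β ≈ 0.8551

γ = L₀/L = 9.49/4.92 = 1.92886
β = √(1 − 1/γ²) = 0.8551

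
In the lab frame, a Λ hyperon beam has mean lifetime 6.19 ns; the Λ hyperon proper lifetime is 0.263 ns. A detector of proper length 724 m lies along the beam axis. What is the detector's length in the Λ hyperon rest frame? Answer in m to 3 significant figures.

Time dilation ⇒ γ = Δt/τ₀ = 6.19/0.263 = 23.536
Length contraction: L = L₀/γ = 724/23.536 = 30.8 m

L ≈ 30.8 m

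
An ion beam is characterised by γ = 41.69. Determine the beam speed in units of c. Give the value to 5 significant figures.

β = √(1 − 1/γ²) = √(1 − 1/41.69²) = √(0.9994246) = 0.99971

β ≈ 0.99971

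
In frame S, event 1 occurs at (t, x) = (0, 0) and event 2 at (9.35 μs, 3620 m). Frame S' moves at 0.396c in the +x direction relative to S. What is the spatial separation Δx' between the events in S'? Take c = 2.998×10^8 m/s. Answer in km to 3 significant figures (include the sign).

Δx' ≈ 2.73 km

γ = 1/√(1 − 0.396²) = 1.0890
Δx' = γ(Δx − vΔt) = 1.0890 × (3620 m − 0.396×(2.998×10^8 m/s)×9.35×10^-6 s)
= 1.0890 × (2510.0 m) = 2.73 km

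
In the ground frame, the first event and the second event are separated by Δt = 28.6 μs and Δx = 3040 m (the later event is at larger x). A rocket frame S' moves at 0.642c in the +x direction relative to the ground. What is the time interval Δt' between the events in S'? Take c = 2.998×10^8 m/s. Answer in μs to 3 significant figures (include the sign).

Δt' ≈ 28.8 μs

γ = 1/√(1 − 0.642²) = 1.3043
Δt' = γ(Δt − vΔx/c²) = 1.3043 × (28.6 μs − 0.642×3040 m / (2.998×10^8 m/s))
= 1.3043 × (22.090 μs) = 28.8 μs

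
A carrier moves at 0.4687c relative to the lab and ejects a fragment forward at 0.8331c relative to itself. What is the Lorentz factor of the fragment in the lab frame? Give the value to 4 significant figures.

γ ≈ 2.846

u_lab = (0.8331 + 0.4687)/(1 + 0.8331×0.4687) = 1.3018/1.390474 = 0.9362275
γ = 1/√(1 − 0.9362275²) = 2.846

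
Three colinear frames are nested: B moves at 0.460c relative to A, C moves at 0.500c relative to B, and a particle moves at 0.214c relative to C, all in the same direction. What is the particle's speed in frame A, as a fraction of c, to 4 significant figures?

Compose boost 2: (0.500 + 0.460)/(1 + 0.500×0.460) = 0.9600/1.23000 = 0.780488
Compose boost 3: (0.214 + 0.780488)/(1 + 0.214×0.780488) = 0.994488/1.16702 = 0.8522

u ≈ 0.8522c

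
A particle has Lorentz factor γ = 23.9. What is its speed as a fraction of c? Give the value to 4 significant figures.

β = √(1 − 1/γ²) = √(1 − 1/23.9²) = √(0.998249) = 0.9991

β ≈ 0.9991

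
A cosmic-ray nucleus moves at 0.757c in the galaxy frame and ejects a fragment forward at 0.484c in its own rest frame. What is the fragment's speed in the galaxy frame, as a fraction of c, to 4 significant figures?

u ≈ 0.9082c

Compose boost 2: (0.484 + 0.757)/(1 + 0.484×0.757) = 1.241/1.36639 = 0.9082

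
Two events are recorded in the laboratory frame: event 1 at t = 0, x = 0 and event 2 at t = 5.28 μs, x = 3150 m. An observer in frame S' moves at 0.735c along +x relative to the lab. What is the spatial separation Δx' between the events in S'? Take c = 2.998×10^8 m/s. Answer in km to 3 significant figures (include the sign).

γ = 1/√(1 − 0.735²) = 1.4748
Δx' = γ(Δx − vΔt) = 1.4748 × (3150 m − 0.735×(2.998×10^8 m/s)×5.28×10^-6 s)
= 1.4748 × (1986.5 m) = 2.93 km

Δx' ≈ 2.93 km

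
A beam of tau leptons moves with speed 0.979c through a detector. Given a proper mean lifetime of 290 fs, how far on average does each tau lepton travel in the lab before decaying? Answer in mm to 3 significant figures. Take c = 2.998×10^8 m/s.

γ = 1/√(1 − 0.979²) = 4.9053
Dilated lifetime: Δt = γτ₀ = 4.9053 × 290 fs = 1422.5 fs
d = vΔt = 0.979c × 1422.5 fs = 2.9350×10^8 m/s × 1.4225×10^-12 s = 0.418 mm

d ≈ 0.418 mm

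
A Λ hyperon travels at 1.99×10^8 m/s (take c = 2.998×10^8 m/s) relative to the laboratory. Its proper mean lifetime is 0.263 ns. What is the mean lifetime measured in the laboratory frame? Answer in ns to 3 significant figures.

Δt ≈ 0.352 ns

β = v/c = 1.99×10^8 / 2.998×10^8 = 0.66378
γ = 1/√(1 − 0.66378²) = 1.3370
Time dilation: Δt = γτ₀ = 1.3370 × 0.263 ns = 0.352 ns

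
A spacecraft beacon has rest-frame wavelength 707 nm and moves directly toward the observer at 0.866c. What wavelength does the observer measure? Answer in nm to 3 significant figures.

λ_obs ≈ 189 nm

Relativistic Doppler: λ_obs = λ_src √((1−β)/(1+β))
= 707 × √(0.13400/1.8660) = 707 × 0.26798 = 189 nm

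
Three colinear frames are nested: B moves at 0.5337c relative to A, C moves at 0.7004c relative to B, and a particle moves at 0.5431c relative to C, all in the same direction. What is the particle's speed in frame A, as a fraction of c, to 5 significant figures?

u ≈ 0.96877c

Compose boost 2: (0.7004 + 0.5337)/(1 + 0.7004×0.5337) = 1.2341/1.373803 = 0.8983090
Compose boost 3: (0.5431 + 0.8983090)/(1 + 0.5431×0.8983090) = 1.441409/1.487872 = 0.96877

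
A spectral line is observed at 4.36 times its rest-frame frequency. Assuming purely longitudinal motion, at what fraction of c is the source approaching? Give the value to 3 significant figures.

β ≈ 0.900

f_obs/f_src = √((1+β)/(1−β)) = 4.36  ⇒  (1+β)/(1−β) = 19.010
β = |1 − D²|/(1 + D²) = |1 − 19.010|/(1 + 19.010) = 0.900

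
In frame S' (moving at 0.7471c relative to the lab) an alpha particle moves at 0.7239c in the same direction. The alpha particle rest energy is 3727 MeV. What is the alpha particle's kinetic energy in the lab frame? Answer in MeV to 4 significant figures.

u_lab = (0.7239 + 0.7471)/(1 + 0.7239×0.7471) = 0.9546829
γ = 1/√(1 − 0.9546829²) = 3.35994
K = (γ − 1)m₀c² = (3.35994 − 1) × 3727 = 2.35994 × 3727 = 8795 MeV

K ≈ 8795 MeV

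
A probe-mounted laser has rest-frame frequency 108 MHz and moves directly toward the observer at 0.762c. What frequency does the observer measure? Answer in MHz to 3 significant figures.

Relativistic Doppler: f_obs = f_src √((1+β)/(1−β))
= 108 × √(1.7620/0.23800) = 108 × 2.7209 = 294 MHz

f_obs ≈ 294 MHz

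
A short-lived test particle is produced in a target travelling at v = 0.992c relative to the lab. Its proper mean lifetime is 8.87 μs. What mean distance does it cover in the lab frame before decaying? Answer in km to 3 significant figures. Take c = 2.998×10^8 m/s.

d ≈ 20.9 km

γ = 1/√(1 − 0.992²) = 7.9216
Dilated lifetime: Δt = γτ₀ = 7.9216 × 8.87 μs = 70.264 μs
d = vΔt = 0.992c × 70.264 μs = 2.9740×10^8 m/s × 7.0264×10^-5 s = 20.9 km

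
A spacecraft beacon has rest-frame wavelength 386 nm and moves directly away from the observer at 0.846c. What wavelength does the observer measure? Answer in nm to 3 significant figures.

λ_obs ≈ 1340 nm

Relativistic Doppler: λ_obs = λ_src √((1+β)/(1−β))
= 386 × √(1.8460/0.15400) = 386 × 3.4622 = 1340 nm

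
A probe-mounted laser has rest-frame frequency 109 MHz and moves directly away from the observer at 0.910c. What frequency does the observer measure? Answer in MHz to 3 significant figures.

Relativistic Doppler: f_obs = f_src √((1−β)/(1+β))
= 109 × √(0.090000/1.9100) = 109 × 0.21707 = 23.7 MHz

f_obs ≈ 23.7 MHz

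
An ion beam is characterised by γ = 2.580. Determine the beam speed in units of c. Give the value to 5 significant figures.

β = √(1 − 1/γ²) = √(1 − 1/2.580²) = √(0.8497686) = 0.92183

β ≈ 0.92183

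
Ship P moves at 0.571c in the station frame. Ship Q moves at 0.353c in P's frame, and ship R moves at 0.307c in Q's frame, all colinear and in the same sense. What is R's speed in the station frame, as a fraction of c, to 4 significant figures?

Compose boost 2: (0.353 + 0.571)/(1 + 0.353×0.571) = 0.9240/1.20156 = 0.768998
Compose boost 3: (0.307 + 0.768998)/(1 + 0.307×0.768998) = 1.07600/1.23608 = 0.8705

u ≈ 0.8705c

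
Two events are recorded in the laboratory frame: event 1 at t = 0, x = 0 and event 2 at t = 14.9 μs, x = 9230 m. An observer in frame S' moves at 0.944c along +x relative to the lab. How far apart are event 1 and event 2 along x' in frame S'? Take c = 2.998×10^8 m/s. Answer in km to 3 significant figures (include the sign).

Δx' ≈ 15.2 km

γ = 1/√(1 − 0.944²) = 3.0308
Δx' = γ(Δx − vΔt) = 3.0308 × (9230 m − 0.944×(2.998×10^8 m/s)×14.9×10^-6 s)
= 3.0308 × (5013.1 m) = 15.2 km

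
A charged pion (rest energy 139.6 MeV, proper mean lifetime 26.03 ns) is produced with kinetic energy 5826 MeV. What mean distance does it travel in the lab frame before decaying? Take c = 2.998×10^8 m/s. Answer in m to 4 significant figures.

γ = 1 + K/(m₀c²) = 1 + 5826/139.6 = 42.7335
β = √(1 − 1/γ²) = 0.999726
Dilated lifetime: γτ₀ = 42.7335 × 26.03 ns = 1112.35 ns
d = βc·γτ₀ = 0.999726 × (2.998×10^8 m/s) × 1.11235×10^-6 s = 333.4 m

d ≈ 333.4 m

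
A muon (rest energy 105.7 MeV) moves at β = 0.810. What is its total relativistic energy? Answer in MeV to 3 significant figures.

γ = 1/√(1 − 0.810²) = 1.7052
E = γm₀c² = 1.7052 × 105.7 MeV = 180 MeV

E ≈ 180 MeV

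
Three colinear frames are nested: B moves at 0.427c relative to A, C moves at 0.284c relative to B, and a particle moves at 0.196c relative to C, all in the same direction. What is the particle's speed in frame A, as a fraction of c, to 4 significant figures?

Compose boost 2: (0.284 + 0.427)/(1 + 0.284×0.427) = 0.7110/1.12127 = 0.634104
Compose boost 3: (0.196 + 0.634104)/(1 + 0.196×0.634104) = 0.830104/1.12428 = 0.7383

u ≈ 0.7383c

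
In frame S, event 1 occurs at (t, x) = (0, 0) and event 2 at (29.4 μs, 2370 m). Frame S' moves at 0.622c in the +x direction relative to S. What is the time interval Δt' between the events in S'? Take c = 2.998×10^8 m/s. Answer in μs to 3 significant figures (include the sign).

γ = 1/√(1 − 0.622²) = 1.2771
Δt' = γ(Δt − vΔx/c²) = 1.2771 × (29.4 μs − 0.622×2370 m / (2.998×10^8 m/s))
= 1.2771 × (24.483 μs) = 31.3 μs

Δt' ≈ 31.3 μs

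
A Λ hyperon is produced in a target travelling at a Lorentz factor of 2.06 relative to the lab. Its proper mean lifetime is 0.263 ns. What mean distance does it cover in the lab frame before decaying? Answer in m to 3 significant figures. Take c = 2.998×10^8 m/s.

β = √(1 − 1/γ²) = √(1 − 1/2.06²) = 0.87427
Dilated lifetime: Δt = γτ₀ = 2.06 × 0.263 ns = 0.54178 ns
d = vΔt = 0.87427c × 0.54178 ns = 2.6211×10^8 m/s × 5.4178×10^-10 s = 0.142 m

d ≈ 0.142 m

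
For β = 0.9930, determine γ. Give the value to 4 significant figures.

γ = 1/√(1 − β²) = 1/√(1 − 0.9930²) = 1/√(0.0139510) = 8.466

γ ≈ 8.466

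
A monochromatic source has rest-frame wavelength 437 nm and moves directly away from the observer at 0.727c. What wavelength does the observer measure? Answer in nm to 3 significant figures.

Relativistic Doppler: λ_obs = λ_src √((1+β)/(1−β))
= 437 × √(1.7270/0.27300) = 437 × 2.5152 = 1100 nm

λ_obs ≈ 1100 nm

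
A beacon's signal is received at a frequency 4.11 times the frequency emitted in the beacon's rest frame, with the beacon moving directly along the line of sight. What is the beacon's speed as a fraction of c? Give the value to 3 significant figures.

f_obs/f_src = √((1+β)/(1−β)) = 4.11  ⇒  (1+β)/(1−β) = 16.892
β = |1 − D²|/(1 + D²) = |1 − 16.892|/(1 + 16.892) = 0.888

β ≈ 0.888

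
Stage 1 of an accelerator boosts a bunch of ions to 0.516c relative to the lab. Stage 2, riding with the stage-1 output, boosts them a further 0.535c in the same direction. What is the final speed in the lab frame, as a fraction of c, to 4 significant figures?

Compose boost 2: (0.535 + 0.516)/(1 + 0.535×0.516) = 1.051/1.27606 = 0.8236

u ≈ 0.8236c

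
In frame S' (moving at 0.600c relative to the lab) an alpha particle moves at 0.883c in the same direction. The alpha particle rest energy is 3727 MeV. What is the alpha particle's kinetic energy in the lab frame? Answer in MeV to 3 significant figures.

u_lab = (0.883 + 0.600)/(1 + 0.883×0.600) = 0.969408
γ = 1/√(1 − 0.969408²) = 4.0741
K = (γ − 1)m₀c² = (4.0741 − 1) × 3727 = 3.0741 × 3727 = 11500 MeV

K ≈ 11500 MeV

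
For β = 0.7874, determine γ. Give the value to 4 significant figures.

γ ≈ 1.622

γ = 1/√(1 − β²) = 1/√(1 − 0.7874²) = 1/√(0.380001) = 1.622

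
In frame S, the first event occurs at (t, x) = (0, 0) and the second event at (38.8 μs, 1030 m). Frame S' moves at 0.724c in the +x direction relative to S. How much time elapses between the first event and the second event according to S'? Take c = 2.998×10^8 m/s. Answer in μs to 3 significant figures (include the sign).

Δt' ≈ 52.6 μs

γ = 1/√(1 − 0.724²) = 1.4497
Δt' = γ(Δt − vΔx/c²) = 1.4497 × (38.8 μs − 0.724×1030 m / (2.998×10^8 m/s))
= 1.4497 × (36.313 μs) = 52.6 μs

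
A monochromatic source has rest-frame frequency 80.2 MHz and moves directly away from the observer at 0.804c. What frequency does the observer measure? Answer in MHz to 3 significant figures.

f_obs ≈ 26.4 MHz

Relativistic Doppler: f_obs = f_src √((1−β)/(1+β))
= 80.2 × √(0.19600/1.8040) = 80.2 × 0.32962 = 26.4 MHz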